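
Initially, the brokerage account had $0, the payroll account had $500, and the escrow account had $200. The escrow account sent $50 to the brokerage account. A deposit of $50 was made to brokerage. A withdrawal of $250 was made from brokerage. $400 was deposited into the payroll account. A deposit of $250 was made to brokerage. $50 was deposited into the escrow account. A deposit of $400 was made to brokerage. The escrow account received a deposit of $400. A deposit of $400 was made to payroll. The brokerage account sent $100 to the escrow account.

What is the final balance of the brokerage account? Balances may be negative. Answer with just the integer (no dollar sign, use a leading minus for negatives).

Tracking account balances step by step:
Start: brokerage=0, payroll=500, escrow=200
Event 1 (transfer 50 escrow -> brokerage): escrow: 200 - 50 = 150, brokerage: 0 + 50 = 50. Balances: brokerage=50, payroll=500, escrow=150
Event 2 (deposit 50 to brokerage): brokerage: 50 + 50 = 100. Balances: brokerage=100, payroll=500, escrow=150
Event 3 (withdraw 250 from brokerage): brokerage: 100 - 250 = -150. Balances: brokerage=-150, payroll=500, escrow=150
Event 4 (deposit 400 to payroll): payroll: 500 + 400 = 900. Balances: brokerage=-150, payroll=900, escrow=150
Event 5 (deposit 250 to brokerage): brokerage: -150 + 250 = 100. Balances: brokerage=100, payroll=900, escrow=150
Event 6 (deposit 50 to escrow): escrow: 150 + 50 = 200. Balances: brokerage=100, payroll=900, escrow=200
Event 7 (deposit 400 to brokerage): brokerage: 100 + 400 = 500. Balances: brokerage=500, payroll=900, escrow=200
Event 8 (deposit 400 to escrow): escrow: 200 + 400 = 600. Balances: brokerage=500, payroll=900, escrow=600
Event 9 (deposit 400 to payroll): payroll: 900 + 400 = 1300. Balances: brokerage=500, payroll=1300, escrow=600
Event 10 (transfer 100 brokerage -> escrow): brokerage: 500 - 100 = 400, escrow: 600 + 100 = 700. Balances: brokerage=400, payroll=1300, escrow=700

Final balance of brokerage: 400

Answer: 400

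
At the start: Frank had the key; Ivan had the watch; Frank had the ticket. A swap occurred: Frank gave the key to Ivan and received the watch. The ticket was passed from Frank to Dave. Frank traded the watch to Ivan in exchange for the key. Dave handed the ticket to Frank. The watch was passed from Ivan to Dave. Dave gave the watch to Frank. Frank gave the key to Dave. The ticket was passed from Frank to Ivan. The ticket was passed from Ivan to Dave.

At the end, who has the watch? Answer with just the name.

Answer: Frank

Derivation:
Tracking all object holders:
Start: key:Frank, watch:Ivan, ticket:Frank
Event 1 (swap key<->watch: now key:Ivan, watch:Frank). State: key:Ivan, watch:Frank, ticket:Frank
Event 2 (give ticket: Frank -> Dave). State: key:Ivan, watch:Frank, ticket:Dave
Event 3 (swap watch<->key: now watch:Ivan, key:Frank). State: key:Frank, watch:Ivan, ticket:Dave
Event 4 (give ticket: Dave -> Frank). State: key:Frank, watch:Ivan, ticket:Frank
Event 5 (give watch: Ivan -> Dave). State: key:Frank, watch:Dave, ticket:Frank
Event 6 (give watch: Dave -> Frank). State: key:Frank, watch:Frank, ticket:Frank
Event 7 (give key: Frank -> Dave). State: key:Dave, watch:Frank, ticket:Frank
Event 8 (give ticket: Frank -> Ivan). State: key:Dave, watch:Frank, ticket:Ivan
Event 9 (give ticket: Ivan -> Dave). State: key:Dave, watch:Frank, ticket:Dave

Final state: key:Dave, watch:Frank, ticket:Dave
The watch is held by Frank.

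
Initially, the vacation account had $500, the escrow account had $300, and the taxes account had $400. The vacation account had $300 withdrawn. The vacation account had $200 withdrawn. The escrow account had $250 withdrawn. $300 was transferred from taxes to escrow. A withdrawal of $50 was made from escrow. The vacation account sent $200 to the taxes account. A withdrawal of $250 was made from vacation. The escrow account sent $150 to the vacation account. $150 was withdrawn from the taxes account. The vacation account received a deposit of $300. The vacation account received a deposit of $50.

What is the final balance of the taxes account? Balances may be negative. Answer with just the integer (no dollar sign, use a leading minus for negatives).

Tracking account balances step by step:
Start: vacation=500, escrow=300, taxes=400
Event 1 (withdraw 300 from vacation): vacation: 500 - 300 = 200. Balances: vacation=200, escrow=300, taxes=400
Event 2 (withdraw 200 from vacation): vacation: 200 - 200 = 0. Balances: vacation=0, escrow=300, taxes=400
Event 3 (withdraw 250 from escrow): escrow: 300 - 250 = 50. Balances: vacation=0, escrow=50, taxes=400
Event 4 (transfer 300 taxes -> escrow): taxes: 400 - 300 = 100, escrow: 50 + 300 = 350. Balances: vacation=0, escrow=350, taxes=100
Event 5 (withdraw 50 from escrow): escrow: 350 - 50 = 300. Balances: vacation=0, escrow=300, taxes=100
Event 6 (transfer 200 vacation -> taxes): vacation: 0 - 200 = -200, taxes: 100 + 200 = 300. Balances: vacation=-200, escrow=300, taxes=300
Event 7 (withdraw 250 from vacation): vacation: -200 - 250 = -450. Balances: vacation=-450, escrow=300, taxes=300
Event 8 (transfer 150 escrow -> vacation): escrow: 300 - 150 = 150, vacation: -450 + 150 = -300. Balances: vacation=-300, escrow=150, taxes=300
Event 9 (withdraw 150 from taxes): taxes: 300 - 150 = 150. Balances: vacation=-300, escrow=150, taxes=150
Event 10 (deposit 300 to vacation): vacation: -300 + 300 = 0. Balances: vacation=0, escrow=150, taxes=150
Event 11 (deposit 50 to vacation): vacation: 0 + 50 = 50. Balances: vacation=50, escrow=150, taxes=150

Final balance of taxes: 150

Answer: 150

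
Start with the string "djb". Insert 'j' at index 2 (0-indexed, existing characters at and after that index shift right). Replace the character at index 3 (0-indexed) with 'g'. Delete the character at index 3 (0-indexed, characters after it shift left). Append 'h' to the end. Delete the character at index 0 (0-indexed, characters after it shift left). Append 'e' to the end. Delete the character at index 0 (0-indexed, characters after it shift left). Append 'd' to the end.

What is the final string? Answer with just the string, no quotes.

Applying each edit step by step:
Start: "djb"
Op 1 (insert 'j' at idx 2): "djb" -> "djjb"
Op 2 (replace idx 3: 'b' -> 'g'): "djjb" -> "djjg"
Op 3 (delete idx 3 = 'g'): "djjg" -> "djj"
Op 4 (append 'h'): "djj" -> "djjh"
Op 5 (delete idx 0 = 'd'): "djjh" -> "jjh"
Op 6 (append 'e'): "jjh" -> "jjhe"
Op 7 (delete idx 0 = 'j'): "jjhe" -> "jhe"
Op 8 (append 'd'): "jhe" -> "jhed"

Answer: jhed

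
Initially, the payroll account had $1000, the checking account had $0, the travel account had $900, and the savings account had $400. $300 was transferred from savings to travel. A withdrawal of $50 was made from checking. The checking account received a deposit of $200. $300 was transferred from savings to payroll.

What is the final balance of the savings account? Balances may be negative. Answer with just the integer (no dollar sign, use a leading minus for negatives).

Tracking account balances step by step:
Start: payroll=1000, checking=0, travel=900, savings=400
Event 1 (transfer 300 savings -> travel): savings: 400 - 300 = 100, travel: 900 + 300 = 1200. Balances: payroll=1000, checking=0, travel=1200, savings=100
Event 2 (withdraw 50 from checking): checking: 0 - 50 = -50. Balances: payroll=1000, checking=-50, travel=1200, savings=100
Event 3 (deposit 200 to checking): checking: -50 + 200 = 150. Balances: payroll=1000, checking=150, travel=1200, savings=100
Event 4 (transfer 300 savings -> payroll): savings: 100 - 300 = -200, payroll: 1000 + 300 = 1300. Balances: payroll=1300, checking=150, travel=1200, savings=-200

Final balance of savings: -200

Answer: -200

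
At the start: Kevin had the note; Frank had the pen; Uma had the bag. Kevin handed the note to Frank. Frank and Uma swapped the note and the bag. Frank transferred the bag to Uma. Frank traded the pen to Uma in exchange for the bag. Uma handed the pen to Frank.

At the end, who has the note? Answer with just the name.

Answer: Uma

Derivation:
Tracking all object holders:
Start: note:Kevin, pen:Frank, bag:Uma
Event 1 (give note: Kevin -> Frank). State: note:Frank, pen:Frank, bag:Uma
Event 2 (swap note<->bag: now note:Uma, bag:Frank). State: note:Uma, pen:Frank, bag:Frank
Event 3 (give bag: Frank -> Uma). State: note:Uma, pen:Frank, bag:Uma
Event 4 (swap pen<->bag: now pen:Uma, bag:Frank). State: note:Uma, pen:Uma, bag:Frank
Event 5 (give pen: Uma -> Frank). State: note:Uma, pen:Frank, bag:Frank

Final state: note:Uma, pen:Frank, bag:Frank
The note is held by Uma.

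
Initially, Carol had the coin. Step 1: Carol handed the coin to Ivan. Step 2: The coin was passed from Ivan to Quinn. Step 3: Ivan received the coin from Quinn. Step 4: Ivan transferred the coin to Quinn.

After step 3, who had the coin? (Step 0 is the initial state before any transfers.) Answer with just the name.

Answer: Ivan

Derivation:
Tracking the coin holder through step 3:
After step 0 (start): Carol
After step 1: Ivan
After step 2: Quinn
After step 3: Ivan

At step 3, the holder is Ivan.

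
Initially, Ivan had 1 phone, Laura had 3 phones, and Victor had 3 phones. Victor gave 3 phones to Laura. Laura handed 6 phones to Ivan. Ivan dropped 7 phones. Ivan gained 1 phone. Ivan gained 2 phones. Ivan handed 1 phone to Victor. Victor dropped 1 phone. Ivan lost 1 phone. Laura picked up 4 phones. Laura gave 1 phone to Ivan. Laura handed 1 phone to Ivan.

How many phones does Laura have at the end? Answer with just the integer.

Tracking counts step by step:
Start: Ivan=1, Laura=3, Victor=3
Event 1 (Victor -> Laura, 3): Victor: 3 -> 0, Laura: 3 -> 6. State: Ivan=1, Laura=6, Victor=0
Event 2 (Laura -> Ivan, 6): Laura: 6 -> 0, Ivan: 1 -> 7. State: Ivan=7, Laura=0, Victor=0
Event 3 (Ivan -7): Ivan: 7 -> 0. State: Ivan=0, Laura=0, Victor=0
Event 4 (Ivan +1): Ivan: 0 -> 1. State: Ivan=1, Laura=0, Victor=0
Event 5 (Ivan +2): Ivan: 1 -> 3. State: Ivan=3, Laura=0, Victor=0
Event 6 (Ivan -> Victor, 1): Ivan: 3 -> 2, Victor: 0 -> 1. State: Ivan=2, Laura=0, Victor=1
Event 7 (Victor -1): Victor: 1 -> 0. State: Ivan=2, Laura=0, Victor=0
Event 8 (Ivan -1): Ivan: 2 -> 1. State: Ivan=1, Laura=0, Victor=0
Event 9 (Laura +4): Laura: 0 -> 4. State: Ivan=1, Laura=4, Victor=0
Event 10 (Laura -> Ivan, 1): Laura: 4 -> 3, Ivan: 1 -> 2. State: Ivan=2, Laura=3, Victor=0
Event 11 (Laura -> Ivan, 1): Laura: 3 -> 2, Ivan: 2 -> 3. State: Ivan=3, Laura=2, Victor=0

Laura's final count: 2

Answer: 2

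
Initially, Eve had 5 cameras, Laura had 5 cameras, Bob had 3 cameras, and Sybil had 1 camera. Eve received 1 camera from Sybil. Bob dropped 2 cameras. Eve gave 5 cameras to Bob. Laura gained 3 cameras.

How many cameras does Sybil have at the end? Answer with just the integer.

Tracking counts step by step:
Start: Eve=5, Laura=5, Bob=3, Sybil=1
Event 1 (Sybil -> Eve, 1): Sybil: 1 -> 0, Eve: 5 -> 6. State: Eve=6, Laura=5, Bob=3, Sybil=0
Event 2 (Bob -2): Bob: 3 -> 1. State: Eve=6, Laura=5, Bob=1, Sybil=0
Event 3 (Eve -> Bob, 5): Eve: 6 -> 1, Bob: 1 -> 6. State: Eve=1, Laura=5, Bob=6, Sybil=0
Event 4 (Laura +3): Laura: 5 -> 8. State: Eve=1, Laura=8, Bob=6, Sybil=0

Sybil's final count: 0

Answer: 0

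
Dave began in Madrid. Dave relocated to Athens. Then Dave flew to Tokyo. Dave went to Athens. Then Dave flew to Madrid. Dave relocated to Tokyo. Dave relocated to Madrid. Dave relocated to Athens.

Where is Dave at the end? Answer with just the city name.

Answer: Athens

Derivation:
Tracking Dave's location:
Start: Dave is in Madrid.
After move 1: Madrid -> Athens. Dave is in Athens.
After move 2: Athens -> Tokyo. Dave is in Tokyo.
After move 3: Tokyo -> Athens. Dave is in Athens.
After move 4: Athens -> Madrid. Dave is in Madrid.
After move 5: Madrid -> Tokyo. Dave is in Tokyo.
After move 6: Tokyo -> Madrid. Dave is in Madrid.
After move 7: Madrid -> Athens. Dave is in Athens.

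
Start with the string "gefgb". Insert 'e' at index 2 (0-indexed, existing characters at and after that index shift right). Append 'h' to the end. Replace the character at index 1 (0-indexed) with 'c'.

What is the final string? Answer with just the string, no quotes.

Answer: gcefgbh

Derivation:
Applying each edit step by step:
Start: "gefgb"
Op 1 (insert 'e' at idx 2): "gefgb" -> "geefgb"
Op 2 (append 'h'): "geefgb" -> "geefgbh"
Op 3 (replace idx 1: 'e' -> 'c'): "geefgbh" -> "gcefgbh"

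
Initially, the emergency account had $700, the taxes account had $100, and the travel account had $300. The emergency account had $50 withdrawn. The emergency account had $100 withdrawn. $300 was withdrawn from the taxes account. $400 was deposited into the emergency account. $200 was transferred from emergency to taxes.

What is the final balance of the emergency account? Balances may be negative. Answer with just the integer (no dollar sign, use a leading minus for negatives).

Answer: 750

Derivation:
Tracking account balances step by step:
Start: emergency=700, taxes=100, travel=300
Event 1 (withdraw 50 from emergency): emergency: 700 - 50 = 650. Balances: emergency=650, taxes=100, travel=300
Event 2 (withdraw 100 from emergency): emergency: 650 - 100 = 550. Balances: emergency=550, taxes=100, travel=300
Event 3 (withdraw 300 from taxes): taxes: 100 - 300 = -200. Balances: emergency=550, taxes=-200, travel=300
Event 4 (deposit 400 to emergency): emergency: 550 + 400 = 950. Balances: emergency=950, taxes=-200, travel=300
Event 5 (transfer 200 emergency -> taxes): emergency: 950 - 200 = 750, taxes: -200 + 200 = 0. Balances: emergency=750, taxes=0, travel=300

Final balance of emergency: 750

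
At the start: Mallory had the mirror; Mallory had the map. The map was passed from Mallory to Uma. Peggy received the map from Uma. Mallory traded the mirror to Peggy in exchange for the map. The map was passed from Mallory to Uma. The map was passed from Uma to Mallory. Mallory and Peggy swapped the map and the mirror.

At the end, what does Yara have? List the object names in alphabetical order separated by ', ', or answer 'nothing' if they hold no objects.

Tracking all object holders:
Start: mirror:Mallory, map:Mallory
Event 1 (give map: Mallory -> Uma). State: mirror:Mallory, map:Uma
Event 2 (give map: Uma -> Peggy). State: mirror:Mallory, map:Peggy
Event 3 (swap mirror<->map: now mirror:Peggy, map:Mallory). State: mirror:Peggy, map:Mallory
Event 4 (give map: Mallory -> Uma). State: mirror:Peggy, map:Uma
Event 5 (give map: Uma -> Mallory). State: mirror:Peggy, map:Mallory
Event 6 (swap map<->mirror: now map:Peggy, mirror:Mallory). State: mirror:Mallory, map:Peggy

Final state: mirror:Mallory, map:Peggy
Yara holds: (nothing).

Answer: nothing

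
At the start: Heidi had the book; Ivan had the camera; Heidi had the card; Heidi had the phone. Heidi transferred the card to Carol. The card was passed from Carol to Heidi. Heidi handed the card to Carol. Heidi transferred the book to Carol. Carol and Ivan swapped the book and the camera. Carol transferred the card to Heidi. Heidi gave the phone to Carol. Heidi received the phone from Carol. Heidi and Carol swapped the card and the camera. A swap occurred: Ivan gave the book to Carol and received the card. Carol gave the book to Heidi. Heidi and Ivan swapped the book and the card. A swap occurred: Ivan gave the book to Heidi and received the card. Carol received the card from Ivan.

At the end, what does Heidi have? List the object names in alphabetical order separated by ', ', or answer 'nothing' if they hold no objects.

Answer: book, camera, phone

Derivation:
Tracking all object holders:
Start: book:Heidi, camera:Ivan, card:Heidi, phone:Heidi
Event 1 (give card: Heidi -> Carol). State: book:Heidi, camera:Ivan, card:Carol, phone:Heidi
Event 2 (give card: Carol -> Heidi). State: book:Heidi, camera:Ivan, card:Heidi, phone:Heidi
Event 3 (give card: Heidi -> Carol). State: book:Heidi, camera:Ivan, card:Carol, phone:Heidi
Event 4 (give book: Heidi -> Carol). State: book:Carol, camera:Ivan, card:Carol, phone:Heidi
Event 5 (swap book<->camera: now book:Ivan, camera:Carol). State: book:Ivan, camera:Carol, card:Carol, phone:Heidi
Event 6 (give card: Carol -> Heidi). State: book:Ivan, camera:Carol, card:Heidi, phone:Heidi
Event 7 (give phone: Heidi -> Carol). State: book:Ivan, camera:Carol, card:Heidi, phone:Carol
Event 8 (give phone: Carol -> Heidi). State: book:Ivan, camera:Carol, card:Heidi, phone:Heidi
Event 9 (swap card<->camera: now card:Carol, camera:Heidi). State: book:Ivan, camera:Heidi, card:Carol, phone:Heidi
Event 10 (swap book<->card: now book:Carol, card:Ivan). State: book:Carol, camera:Heidi, card:Ivan, phone:Heidi
Event 11 (give book: Carol -> Heidi). State: book:Heidi, camera:Heidi, card:Ivan, phone:Heidi
Event 12 (swap book<->card: now book:Ivan, card:Heidi). State: book:Ivan, camera:Heidi, card:Heidi, phone:Heidi
Event 13 (swap book<->card: now book:Heidi, card:Ivan). State: book:Heidi, camera:Heidi, card:Ivan, phone:Heidi
Event 14 (give card: Ivan -> Carol). State: book:Heidi, camera:Heidi, card:Carol, phone:Heidi

Final state: book:Heidi, camera:Heidi, card:Carol, phone:Heidi
Heidi holds: book, camera, phone.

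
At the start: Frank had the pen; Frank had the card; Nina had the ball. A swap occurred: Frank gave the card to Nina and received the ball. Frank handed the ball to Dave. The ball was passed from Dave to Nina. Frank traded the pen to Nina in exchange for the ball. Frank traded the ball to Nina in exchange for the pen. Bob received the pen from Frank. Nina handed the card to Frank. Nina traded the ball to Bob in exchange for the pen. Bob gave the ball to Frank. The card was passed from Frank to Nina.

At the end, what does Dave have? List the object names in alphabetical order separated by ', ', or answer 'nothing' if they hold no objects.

Tracking all object holders:
Start: pen:Frank, card:Frank, ball:Nina
Event 1 (swap card<->ball: now card:Nina, ball:Frank). State: pen:Frank, card:Nina, ball:Frank
Event 2 (give ball: Frank -> Dave). State: pen:Frank, card:Nina, ball:Dave
Event 3 (give ball: Dave -> Nina). State: pen:Frank, card:Nina, ball:Nina
Event 4 (swap pen<->ball: now pen:Nina, ball:Frank). State: pen:Nina, card:Nina, ball:Frank
Event 5 (swap ball<->pen: now ball:Nina, pen:Frank). State: pen:Frank, card:Nina, ball:Nina
Event 6 (give pen: Frank -> Bob). State: pen:Bob, card:Nina, ball:Nina
Event 7 (give card: Nina -> Frank). State: pen:Bob, card:Frank, ball:Nina
Event 8 (swap ball<->pen: now ball:Bob, pen:Nina). State: pen:Nina, card:Frank, ball:Bob
Event 9 (give ball: Bob -> Frank). State: pen:Nina, card:Frank, ball:Frank
Event 10 (give card: Frank -> Nina). State: pen:Nina, card:Nina, ball:Frank

Final state: pen:Nina, card:Nina, ball:Frank
Dave holds: (nothing).

Answer: nothing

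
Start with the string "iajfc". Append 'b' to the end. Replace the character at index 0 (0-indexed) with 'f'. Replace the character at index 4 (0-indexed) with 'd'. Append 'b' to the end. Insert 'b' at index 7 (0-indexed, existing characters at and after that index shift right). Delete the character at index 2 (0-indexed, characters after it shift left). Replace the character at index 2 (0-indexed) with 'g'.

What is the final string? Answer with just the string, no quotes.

Answer: fagdbbb

Derivation:
Applying each edit step by step:
Start: "iajfc"
Op 1 (append 'b'): "iajfc" -> "iajfcb"
Op 2 (replace idx 0: 'i' -> 'f'): "iajfcb" -> "fajfcb"
Op 3 (replace idx 4: 'c' -> 'd'): "fajfcb" -> "fajfdb"
Op 4 (append 'b'): "fajfdb" -> "fajfdbb"
Op 5 (insert 'b' at idx 7): "fajfdbb" -> "fajfdbbb"
Op 6 (delete idx 2 = 'j'): "fajfdbbb" -> "fafdbbb"
Op 7 (replace idx 2: 'f' -> 'g'): "fafdbbb" -> "fagdbbb"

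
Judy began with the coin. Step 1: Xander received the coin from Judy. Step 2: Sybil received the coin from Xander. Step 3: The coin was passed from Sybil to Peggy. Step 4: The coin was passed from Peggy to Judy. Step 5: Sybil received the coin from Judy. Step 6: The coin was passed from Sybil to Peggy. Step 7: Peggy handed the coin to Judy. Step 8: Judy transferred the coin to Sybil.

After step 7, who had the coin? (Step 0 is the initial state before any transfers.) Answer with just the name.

Tracking the coin holder through step 7:
After step 0 (start): Judy
After step 1: Xander
After step 2: Sybil
After step 3: Peggy
After step 4: Judy
After step 5: Sybil
After step 6: Peggy
After step 7: Judy

At step 7, the holder is Judy.

Answer: Judy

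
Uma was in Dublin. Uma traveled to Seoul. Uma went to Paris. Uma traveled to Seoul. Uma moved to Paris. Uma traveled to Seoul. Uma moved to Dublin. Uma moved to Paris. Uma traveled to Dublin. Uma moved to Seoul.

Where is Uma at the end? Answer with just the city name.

Answer: Seoul

Derivation:
Tracking Uma's location:
Start: Uma is in Dublin.
After move 1: Dublin -> Seoul. Uma is in Seoul.
After move 2: Seoul -> Paris. Uma is in Paris.
After move 3: Paris -> Seoul. Uma is in Seoul.
After move 4: Seoul -> Paris. Uma is in Paris.
After move 5: Paris -> Seoul. Uma is in Seoul.
After move 6: Seoul -> Dublin. Uma is in Dublin.
After move 7: Dublin -> Paris. Uma is in Paris.
After move 8: Paris -> Dublin. Uma is in Dublin.
After move 9: Dublin -> Seoul. Uma is in Seoul.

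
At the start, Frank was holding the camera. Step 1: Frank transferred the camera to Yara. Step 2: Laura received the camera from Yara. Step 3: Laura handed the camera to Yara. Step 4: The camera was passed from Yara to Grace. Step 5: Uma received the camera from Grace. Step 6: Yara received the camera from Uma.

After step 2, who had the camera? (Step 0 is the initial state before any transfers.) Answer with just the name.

Tracking the camera holder through step 2:
After step 0 (start): Frank
After step 1: Yara
After step 2: Laura

At step 2, the holder is Laura.

Answer: Laura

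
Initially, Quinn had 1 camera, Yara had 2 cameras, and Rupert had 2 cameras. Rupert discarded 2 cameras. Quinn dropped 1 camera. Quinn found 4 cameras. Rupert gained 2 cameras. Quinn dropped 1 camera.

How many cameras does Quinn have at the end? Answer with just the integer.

Answer: 3

Derivation:
Tracking counts step by step:
Start: Quinn=1, Yara=2, Rupert=2
Event 1 (Rupert -2): Rupert: 2 -> 0. State: Quinn=1, Yara=2, Rupert=0
Event 2 (Quinn -1): Quinn: 1 -> 0. State: Quinn=0, Yara=2, Rupert=0
Event 3 (Quinn +4): Quinn: 0 -> 4. State: Quinn=4, Yara=2, Rupert=0
Event 4 (Rupert +2): Rupert: 0 -> 2. State: Quinn=4, Yara=2, Rupert=2
Event 5 (Quinn -1): Quinn: 4 -> 3. State: Quinn=3, Yara=2, Rupert=2

Quinn's final count: 3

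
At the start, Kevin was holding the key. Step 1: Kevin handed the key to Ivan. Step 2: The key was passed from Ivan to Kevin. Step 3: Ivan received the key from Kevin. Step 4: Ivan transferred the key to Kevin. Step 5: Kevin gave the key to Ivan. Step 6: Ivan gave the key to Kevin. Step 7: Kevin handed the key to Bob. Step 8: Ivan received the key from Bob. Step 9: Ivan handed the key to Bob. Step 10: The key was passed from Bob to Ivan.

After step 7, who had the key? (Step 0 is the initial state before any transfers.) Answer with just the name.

Tracking the key holder through step 7:
After step 0 (start): Kevin
After step 1: Ivan
After step 2: Kevin
After step 3: Ivan
After step 4: Kevin
After step 5: Ivan
After step 6: Kevin
After step 7: Bob

At step 7, the holder is Bob.

Answer: Bob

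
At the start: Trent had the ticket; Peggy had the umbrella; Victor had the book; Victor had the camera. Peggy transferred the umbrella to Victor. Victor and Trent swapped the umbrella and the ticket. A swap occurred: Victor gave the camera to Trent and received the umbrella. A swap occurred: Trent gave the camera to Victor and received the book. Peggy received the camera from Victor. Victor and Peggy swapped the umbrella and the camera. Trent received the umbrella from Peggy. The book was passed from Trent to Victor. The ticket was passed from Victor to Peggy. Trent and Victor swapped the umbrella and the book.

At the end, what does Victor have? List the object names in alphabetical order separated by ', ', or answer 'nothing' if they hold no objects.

Answer: camera, umbrella

Derivation:
Tracking all object holders:
Start: ticket:Trent, umbrella:Peggy, book:Victor, camera:Victor
Event 1 (give umbrella: Peggy -> Victor). State: ticket:Trent, umbrella:Victor, book:Victor, camera:Victor
Event 2 (swap umbrella<->ticket: now umbrella:Trent, ticket:Victor). State: ticket:Victor, umbrella:Trent, book:Victor, camera:Victor
Event 3 (swap camera<->umbrella: now camera:Trent, umbrella:Victor). State: ticket:Victor, umbrella:Victor, book:Victor, camera:Trent
Event 4 (swap camera<->book: now camera:Victor, book:Trent). State: ticket:Victor, umbrella:Victor, book:Trent, camera:Victor
Event 5 (give camera: Victor -> Peggy). State: ticket:Victor, umbrella:Victor, book:Trent, camera:Peggy
Event 6 (swap umbrella<->camera: now umbrella:Peggy, camera:Victor). State: ticket:Victor, umbrella:Peggy, book:Trent, camera:Victor
Event 7 (give umbrella: Peggy -> Trent). State: ticket:Victor, umbrella:Trent, book:Trent, camera:Victor
Event 8 (give book: Trent -> Victor). State: ticket:Victor, umbrella:Trent, book:Victor, camera:Victor
Event 9 (give ticket: Victor -> Peggy). State: ticket:Peggy, umbrella:Trent, book:Victor, camera:Victor
Event 10 (swap umbrella<->book: now umbrella:Victor, book:Trent). State: ticket:Peggy, umbrella:Victor, book:Trent, camera:Victor

Final state: ticket:Peggy, umbrella:Victor, book:Trent, camera:Victor
Victor holds: camera, umbrella.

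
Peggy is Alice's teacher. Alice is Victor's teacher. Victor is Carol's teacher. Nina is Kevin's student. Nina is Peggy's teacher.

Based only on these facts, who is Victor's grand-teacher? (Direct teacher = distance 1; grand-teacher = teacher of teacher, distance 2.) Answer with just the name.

Reconstructing the teacher chain from the given facts:
  Kevin -> Nina -> Peggy -> Alice -> Victor -> Carol
(each arrow means 'teacher of the next')
Positions in the chain (0 = top):
  position of Kevin: 0
  position of Nina: 1
  position of Peggy: 2
  position of Alice: 3
  position of Victor: 4
  position of Carol: 5

Victor is at position 4; the grand-teacher is 2 steps up the chain, i.e. position 2: Peggy.

Answer: Peggy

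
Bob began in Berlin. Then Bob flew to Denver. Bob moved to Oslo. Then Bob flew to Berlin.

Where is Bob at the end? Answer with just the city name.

Answer: Berlin

Derivation:
Tracking Bob's location:
Start: Bob is in Berlin.
After move 1: Berlin -> Denver. Bob is in Denver.
After move 2: Denver -> Oslo. Bob is in Oslo.
After move 3: Oslo -> Berlin. Bob is in Berlin.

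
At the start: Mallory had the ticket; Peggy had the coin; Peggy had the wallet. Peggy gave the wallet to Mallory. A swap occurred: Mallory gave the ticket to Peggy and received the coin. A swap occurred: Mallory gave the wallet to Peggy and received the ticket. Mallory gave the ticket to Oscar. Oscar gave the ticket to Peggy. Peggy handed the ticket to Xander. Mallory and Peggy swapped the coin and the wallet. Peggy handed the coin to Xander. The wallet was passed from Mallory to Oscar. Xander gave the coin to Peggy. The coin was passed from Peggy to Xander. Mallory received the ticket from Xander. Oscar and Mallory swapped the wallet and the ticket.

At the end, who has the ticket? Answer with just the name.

Tracking all object holders:
Start: ticket:Mallory, coin:Peggy, wallet:Peggy
Event 1 (give wallet: Peggy -> Mallory). State: ticket:Mallory, coin:Peggy, wallet:Mallory
Event 2 (swap ticket<->coin: now ticket:Peggy, coin:Mallory). State: ticket:Peggy, coin:Mallory, wallet:Mallory
Event 3 (swap wallet<->ticket: now wallet:Peggy, ticket:Mallory). State: ticket:Mallory, coin:Mallory, wallet:Peggy
Event 4 (give ticket: Mallory -> Oscar). State: ticket:Oscar, coin:Mallory, wallet:Peggy
Event 5 (give ticket: Oscar -> Peggy). State: ticket:Peggy, coin:Mallory, wallet:Peggy
Event 6 (give ticket: Peggy -> Xander). State: ticket:Xander, coin:Mallory, wallet:Peggy
Event 7 (swap coin<->wallet: now coin:Peggy, wallet:Mallory). State: ticket:Xander, coin:Peggy, wallet:Mallory
Event 8 (give coin: Peggy -> Xander). State: ticket:Xander, coin:Xander, wallet:Mallory
Event 9 (give wallet: Mallory -> Oscar). State: ticket:Xander, coin:Xander, wallet:Oscar
Event 10 (give coin: Xander -> Peggy). State: ticket:Xander, coin:Peggy, wallet:Oscar
Event 11 (give coin: Peggy -> Xander). State: ticket:Xander, coin:Xander, wallet:Oscar
Event 12 (give ticket: Xander -> Mallory). State: ticket:Mallory, coin:Xander, wallet:Oscar
Event 13 (swap wallet<->ticket: now wallet:Mallory, ticket:Oscar). State: ticket:Oscar, coin:Xander, wallet:Mallory

Final state: ticket:Oscar, coin:Xander, wallet:Mallory
The ticket is held by Oscar.

Answer: Oscar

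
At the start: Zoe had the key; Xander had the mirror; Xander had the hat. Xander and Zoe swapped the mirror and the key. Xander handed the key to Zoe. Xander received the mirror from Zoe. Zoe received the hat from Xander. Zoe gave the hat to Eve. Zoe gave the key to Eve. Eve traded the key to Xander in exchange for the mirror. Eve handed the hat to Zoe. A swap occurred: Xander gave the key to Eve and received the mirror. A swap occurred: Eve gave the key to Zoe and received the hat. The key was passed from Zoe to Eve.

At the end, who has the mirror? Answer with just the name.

Tracking all object holders:
Start: key:Zoe, mirror:Xander, hat:Xander
Event 1 (swap mirror<->key: now mirror:Zoe, key:Xander). State: key:Xander, mirror:Zoe, hat:Xander
Event 2 (give key: Xander -> Zoe). State: key:Zoe, mirror:Zoe, hat:Xander
Event 3 (give mirror: Zoe -> Xander). State: key:Zoe, mirror:Xander, hat:Xander
Event 4 (give hat: Xander -> Zoe). State: key:Zoe, mirror:Xander, hat:Zoe
Event 5 (give hat: Zoe -> Eve). State: key:Zoe, mirror:Xander, hat:Eve
Event 6 (give key: Zoe -> Eve). State: key:Eve, mirror:Xander, hat:Eve
Event 7 (swap key<->mirror: now key:Xander, mirror:Eve). State: key:Xander, mirror:Eve, hat:Eve
Event 8 (give hat: Eve -> Zoe). State: key:Xander, mirror:Eve, hat:Zoe
Event 9 (swap key<->mirror: now key:Eve, mirror:Xander). State: key:Eve, mirror:Xander, hat:Zoe
Event 10 (swap key<->hat: now key:Zoe, hat:Eve). State: key:Zoe, mirror:Xander, hat:Eve
Event 11 (give key: Zoe -> Eve). State: key:Eve, mirror:Xander, hat:Eve

Final state: key:Eve, mirror:Xander, hat:Eve
The mirror is held by Xander.

Answer: Xander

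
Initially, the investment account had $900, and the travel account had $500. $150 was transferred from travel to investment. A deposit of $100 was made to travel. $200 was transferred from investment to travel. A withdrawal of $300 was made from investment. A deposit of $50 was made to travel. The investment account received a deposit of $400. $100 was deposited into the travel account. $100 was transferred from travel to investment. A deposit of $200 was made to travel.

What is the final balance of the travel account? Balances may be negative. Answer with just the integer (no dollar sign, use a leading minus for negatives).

Tracking account balances step by step:
Start: investment=900, travel=500
Event 1 (transfer 150 travel -> investment): travel: 500 - 150 = 350, investment: 900 + 150 = 1050. Balances: investment=1050, travel=350
Event 2 (deposit 100 to travel): travel: 350 + 100 = 450. Balances: investment=1050, travel=450
Event 3 (transfer 200 investment -> travel): investment: 1050 - 200 = 850, travel: 450 + 200 = 650. Balances: investment=850, travel=650
Event 4 (withdraw 300 from investment): investment: 850 - 300 = 550. Balances: investment=550, travel=650
Event 5 (deposit 50 to travel): travel: 650 + 50 = 700. Balances: investment=550, travel=700
Event 6 (deposit 400 to investment): investment: 550 + 400 = 950. Balances: investment=950, travel=700
Event 7 (deposit 100 to travel): travel: 700 + 100 = 800. Balances: investment=950, travel=800
Event 8 (transfer 100 travel -> investment): travel: 800 - 100 = 700, investment: 950 + 100 = 1050. Balances: investment=1050, travel=700
Event 9 (deposit 200 to travel): travel: 700 + 200 = 900. Balances: investment=1050, travel=900

Final balance of travel: 900

Answer: 900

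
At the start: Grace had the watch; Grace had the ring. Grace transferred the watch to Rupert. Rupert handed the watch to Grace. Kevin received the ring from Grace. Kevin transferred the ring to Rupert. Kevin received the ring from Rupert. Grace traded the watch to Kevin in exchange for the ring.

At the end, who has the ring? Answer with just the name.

Answer: Grace

Derivation:
Tracking all object holders:
Start: watch:Grace, ring:Grace
Event 1 (give watch: Grace -> Rupert). State: watch:Rupert, ring:Grace
Event 2 (give watch: Rupert -> Grace). State: watch:Grace, ring:Grace
Event 3 (give ring: Grace -> Kevin). State: watch:Grace, ring:Kevin
Event 4 (give ring: Kevin -> Rupert). State: watch:Grace, ring:Rupert
Event 5 (give ring: Rupert -> Kevin). State: watch:Grace, ring:Kevin
Event 6 (swap watch<->ring: now watch:Kevin, ring:Grace). State: watch:Kevin, ring:Grace

Final state: watch:Kevin, ring:Grace
The ring is held by Grace.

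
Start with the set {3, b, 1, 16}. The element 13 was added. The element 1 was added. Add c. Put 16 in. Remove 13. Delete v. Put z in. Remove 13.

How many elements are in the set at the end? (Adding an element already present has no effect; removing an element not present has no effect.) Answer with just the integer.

Tracking the set through each operation:
Start: {1, 16, 3, b}
Event 1 (add 13): added. Set: {1, 13, 16, 3, b}
Event 2 (add 1): already present, no change. Set: {1, 13, 16, 3, b}
Event 3 (add c): added. Set: {1, 13, 16, 3, b, c}
Event 4 (add 16): already present, no change. Set: {1, 13, 16, 3, b, c}
Event 5 (remove 13): removed. Set: {1, 16, 3, b, c}
Event 6 (remove v): not present, no change. Set: {1, 16, 3, b, c}
Event 7 (add z): added. Set: {1, 16, 3, b, c, z}
Event 8 (remove 13): not present, no change. Set: {1, 16, 3, b, c, z}

Final set: {1, 16, 3, b, c, z} (size 6)

Answer: 6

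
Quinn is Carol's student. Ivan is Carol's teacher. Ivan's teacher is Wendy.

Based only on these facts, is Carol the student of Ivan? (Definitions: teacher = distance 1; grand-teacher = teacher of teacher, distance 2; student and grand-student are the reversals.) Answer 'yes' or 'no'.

Reconstructing the teacher chain from the given facts:
  Wendy -> Ivan -> Carol -> Quinn
(each arrow means 'teacher of the next')
Positions in the chain (0 = top):
  position of Wendy: 0
  position of Ivan: 1
  position of Carol: 2
  position of Quinn: 3

Carol is at position 2, Ivan is at position 1; signed distance (j - i) = -1.
'student' requires j - i = -1. Actual distance is -1, so the relation HOLDS.

Answer: yes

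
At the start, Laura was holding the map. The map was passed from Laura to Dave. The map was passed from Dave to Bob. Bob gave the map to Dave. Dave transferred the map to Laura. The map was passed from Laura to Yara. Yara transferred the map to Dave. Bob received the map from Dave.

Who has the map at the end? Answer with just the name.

Tracking the map through each event:
Start: Laura has the map.
After event 1: Dave has the map.
After event 2: Bob has the map.
After event 3: Dave has the map.
After event 4: Laura has the map.
After event 5: Yara has the map.
After event 6: Dave has the map.
After event 7: Bob has the map.

Answer: Bob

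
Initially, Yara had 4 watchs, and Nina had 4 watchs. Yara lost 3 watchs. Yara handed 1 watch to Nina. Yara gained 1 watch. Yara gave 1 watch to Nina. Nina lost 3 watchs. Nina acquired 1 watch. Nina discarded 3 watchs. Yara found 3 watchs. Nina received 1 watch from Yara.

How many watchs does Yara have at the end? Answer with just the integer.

Answer: 2

Derivation:
Tracking counts step by step:
Start: Yara=4, Nina=4
Event 1 (Yara -3): Yara: 4 -> 1. State: Yara=1, Nina=4
Event 2 (Yara -> Nina, 1): Yara: 1 -> 0, Nina: 4 -> 5. State: Yara=0, Nina=5
Event 3 (Yara +1): Yara: 0 -> 1. State: Yara=1, Nina=5
Event 4 (Yara -> Nina, 1): Yara: 1 -> 0, Nina: 5 -> 6. State: Yara=0, Nina=6
Event 5 (Nina -3): Nina: 6 -> 3. State: Yara=0, Nina=3
Event 6 (Nina +1): Nina: 3 -> 4. State: Yara=0, Nina=4
Event 7 (Nina -3): Nina: 4 -> 1. State: Yara=0, Nina=1
Event 8 (Yara +3): Yara: 0 -> 3. State: Yara=3, Nina=1
Event 9 (Yara -> Nina, 1): Yara: 3 -> 2, Nina: 1 -> 2. State: Yara=2, Nina=2

Yara's final count: 2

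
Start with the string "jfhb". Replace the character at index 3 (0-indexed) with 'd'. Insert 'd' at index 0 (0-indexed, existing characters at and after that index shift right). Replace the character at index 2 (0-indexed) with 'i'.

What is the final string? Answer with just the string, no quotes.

Applying each edit step by step:
Start: "jfhb"
Op 1 (replace idx 3: 'b' -> 'd'): "jfhb" -> "jfhd"
Op 2 (insert 'd' at idx 0): "jfhd" -> "djfhd"
Op 3 (replace idx 2: 'f' -> 'i'): "djfhd" -> "djihd"

Answer: djihd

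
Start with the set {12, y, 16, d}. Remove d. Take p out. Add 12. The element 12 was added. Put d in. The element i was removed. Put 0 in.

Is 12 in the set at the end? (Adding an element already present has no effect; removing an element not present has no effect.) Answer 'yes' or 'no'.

Answer: yes

Derivation:
Tracking the set through each operation:
Start: {12, 16, d, y}
Event 1 (remove d): removed. Set: {12, 16, y}
Event 2 (remove p): not present, no change. Set: {12, 16, y}
Event 3 (add 12): already present, no change. Set: {12, 16, y}
Event 4 (add 12): already present, no change. Set: {12, 16, y}
Event 5 (add d): added. Set: {12, 16, d, y}
Event 6 (remove i): not present, no change. Set: {12, 16, d, y}
Event 7 (add 0): added. Set: {0, 12, 16, d, y}

Final set: {0, 12, 16, d, y} (size 5)
12 is in the final set.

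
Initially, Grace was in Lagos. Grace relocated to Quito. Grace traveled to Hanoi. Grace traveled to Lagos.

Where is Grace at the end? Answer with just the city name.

Answer: Lagos

Derivation:
Tracking Grace's location:
Start: Grace is in Lagos.
After move 1: Lagos -> Quito. Grace is in Quito.
After move 2: Quito -> Hanoi. Grace is in Hanoi.
After move 3: Hanoi -> Lagos. Grace is in Lagos.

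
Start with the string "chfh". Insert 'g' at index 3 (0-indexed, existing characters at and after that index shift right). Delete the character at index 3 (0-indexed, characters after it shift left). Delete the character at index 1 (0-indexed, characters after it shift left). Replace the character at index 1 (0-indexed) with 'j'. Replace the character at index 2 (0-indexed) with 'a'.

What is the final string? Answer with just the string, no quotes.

Applying each edit step by step:
Start: "chfh"
Op 1 (insert 'g' at idx 3): "chfh" -> "chfgh"
Op 2 (delete idx 3 = 'g'): "chfgh" -> "chfh"
Op 3 (delete idx 1 = 'h'): "chfh" -> "cfh"
Op 4 (replace idx 1: 'f' -> 'j'): "cfh" -> "cjh"
Op 5 (replace idx 2: 'h' -> 'a'): "cjh" -> "cja"

Answer: cja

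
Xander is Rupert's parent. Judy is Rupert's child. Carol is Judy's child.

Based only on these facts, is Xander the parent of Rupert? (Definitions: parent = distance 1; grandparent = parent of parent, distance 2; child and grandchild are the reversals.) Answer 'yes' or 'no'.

Answer: yes

Derivation:
Reconstructing the parent chain from the given facts:
  Xander -> Rupert -> Judy -> Carol
(each arrow means 'parent of the next')
Positions in the chain (0 = top):
  position of Xander: 0
  position of Rupert: 1
  position of Judy: 2
  position of Carol: 3

Xander is at position 0, Rupert is at position 1; signed distance (j - i) = 1.
'parent' requires j - i = 1. Actual distance is 1, so the relation HOLDS.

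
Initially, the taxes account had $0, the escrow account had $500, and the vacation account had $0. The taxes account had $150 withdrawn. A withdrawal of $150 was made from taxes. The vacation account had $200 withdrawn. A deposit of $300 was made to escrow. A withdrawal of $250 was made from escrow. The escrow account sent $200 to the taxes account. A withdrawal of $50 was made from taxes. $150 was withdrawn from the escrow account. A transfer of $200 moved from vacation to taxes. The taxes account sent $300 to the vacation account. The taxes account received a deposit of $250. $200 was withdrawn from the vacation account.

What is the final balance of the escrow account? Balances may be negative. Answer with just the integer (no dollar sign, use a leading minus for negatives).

Answer: 200

Derivation:
Tracking account balances step by step:
Start: taxes=0, escrow=500, vacation=0
Event 1 (withdraw 150 from taxes): taxes: 0 - 150 = -150. Balances: taxes=-150, escrow=500, vacation=0
Event 2 (withdraw 150 from taxes): taxes: -150 - 150 = -300. Balances: taxes=-300, escrow=500, vacation=0
Event 3 (withdraw 200 from vacation): vacation: 0 - 200 = -200. Balances: taxes=-300, escrow=500, vacation=-200
Event 4 (deposit 300 to escrow): escrow: 500 + 300 = 800. Balances: taxes=-300, escrow=800, vacation=-200
Event 5 (withdraw 250 from escrow): escrow: 800 - 250 = 550. Balances: taxes=-300, escrow=550, vacation=-200
Event 6 (transfer 200 escrow -> taxes): escrow: 550 - 200 = 350, taxes: -300 + 200 = -100. Balances: taxes=-100, escrow=350, vacation=-200
Event 7 (withdraw 50 from taxes): taxes: -100 - 50 = -150. Balances: taxes=-150, escrow=350, vacation=-200
Event 8 (withdraw 150 from escrow): escrow: 350 - 150 = 200. Balances: taxes=-150, escrow=200, vacation=-200
Event 9 (transfer 200 vacation -> taxes): vacation: -200 - 200 = -400, taxes: -150 + 200 = 50. Balances: taxes=50, escrow=200, vacation=-400
Event 10 (transfer 300 taxes -> vacation): taxes: 50 - 300 = -250, vacation: -400 + 300 = -100. Balances: taxes=-250, escrow=200, vacation=-100
Event 11 (deposit 250 to taxes): taxes: -250 + 250 = 0. Balances: taxes=0, escrow=200, vacation=-100
Event 12 (withdraw 200 from vacation): vacation: -100 - 200 = -300. Balances: taxes=0, escrow=200, vacation=-300

Final balance of escrow: 200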